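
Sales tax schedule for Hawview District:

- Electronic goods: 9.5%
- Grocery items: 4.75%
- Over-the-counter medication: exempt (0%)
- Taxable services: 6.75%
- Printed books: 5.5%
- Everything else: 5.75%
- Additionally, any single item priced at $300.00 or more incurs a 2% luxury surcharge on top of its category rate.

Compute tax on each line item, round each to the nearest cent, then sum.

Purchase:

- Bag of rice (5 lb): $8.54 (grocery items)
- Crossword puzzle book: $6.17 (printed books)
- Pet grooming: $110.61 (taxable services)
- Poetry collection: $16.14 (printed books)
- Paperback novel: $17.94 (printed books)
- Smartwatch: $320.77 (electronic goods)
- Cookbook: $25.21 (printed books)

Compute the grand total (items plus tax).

$553.76

Bag of rice (5 lb) $8.54: grocery items → 4.75% → $0.41
Crossword puzzle book $6.17: printed books → 5.5% → $0.34
Pet grooming $110.61: taxable services → 6.75% → $7.47
Poetry collection $16.14: printed books → 5.5% → $0.89
Paperback novel $17.94: printed books → 5.5% → $0.99
Smartwatch $320.77: electronic goods → 9.5% + 2% surcharge = 11.5% → $36.89
Cookbook $25.21: printed books → 5.5% → $1.39
Subtotal = $505.38; tax = $48.38; total due = $553.76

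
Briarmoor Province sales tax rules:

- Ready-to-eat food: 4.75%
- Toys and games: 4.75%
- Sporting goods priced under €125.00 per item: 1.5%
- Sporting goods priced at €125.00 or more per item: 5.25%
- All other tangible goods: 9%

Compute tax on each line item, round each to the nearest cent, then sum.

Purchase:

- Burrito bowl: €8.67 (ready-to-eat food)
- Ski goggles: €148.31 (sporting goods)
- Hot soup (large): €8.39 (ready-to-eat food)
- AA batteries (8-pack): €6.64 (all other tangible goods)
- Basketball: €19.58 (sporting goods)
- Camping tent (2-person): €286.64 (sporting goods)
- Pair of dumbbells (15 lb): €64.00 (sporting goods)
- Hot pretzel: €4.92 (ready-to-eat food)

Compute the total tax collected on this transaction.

€25.73

Burrito bowl €8.67: ready-to-eat food → 4.75% → €0.41
Ski goggles €148.31: sporting goods, €125.00 or more → 5.25% → €7.79
Hot soup (large) €8.39: ready-to-eat food → 4.75% → €0.40
AA batteries (8-pack) €6.64: all other tangible goods → 9% → €0.60
Basketball €19.58: sporting goods, under €125.00 → 1.5% → €0.29
Camping tent (2-person) €286.64: sporting goods, €125.00 or more → 5.25% → €15.05
Pair of dumbbells (15 lb) €64.00: sporting goods, under €125.00 → 1.5% → €0.96
Hot pretzel €4.92: ready-to-eat food → 4.75% → €0.23
Total tax = €0.41 + €7.79 + €0.40 + €0.60 + €0.29 + €15.05 + €0.96 + €0.23 = €25.73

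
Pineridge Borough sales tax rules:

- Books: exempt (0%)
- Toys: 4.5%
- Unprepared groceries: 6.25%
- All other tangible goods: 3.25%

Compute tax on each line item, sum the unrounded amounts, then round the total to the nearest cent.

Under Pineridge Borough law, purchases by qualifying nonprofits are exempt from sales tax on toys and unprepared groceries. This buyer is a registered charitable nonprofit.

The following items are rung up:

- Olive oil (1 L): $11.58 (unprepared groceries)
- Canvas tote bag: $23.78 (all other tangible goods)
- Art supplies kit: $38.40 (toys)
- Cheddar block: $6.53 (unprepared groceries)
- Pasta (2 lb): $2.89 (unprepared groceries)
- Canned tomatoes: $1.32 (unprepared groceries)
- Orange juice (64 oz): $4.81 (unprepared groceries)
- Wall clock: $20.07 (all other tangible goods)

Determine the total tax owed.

$1.43

Olive oil (1 L) $11.58: unprepared groceries, buyer-exempt → 0% → $0.00
Canvas tote bag $23.78: all other tangible goods → 3.25% → $0.77285
Art supplies kit $38.40: toys, buyer-exempt → 0% → $0.00
Cheddar block $6.53: unprepared groceries, buyer-exempt → 0% → $0.00
Pasta (2 lb) $2.89: unprepared groceries, buyer-exempt → 0% → $0.00
Canned tomatoes $1.32: unprepared groceries, buyer-exempt → 0% → $0.00
Orange juice (64 oz) $4.81: unprepared groceries, buyer-exempt → 0% → $0.00
Wall clock $20.07: all other tangible goods → 3.25% → $0.652275
Unrounded tax sum = $1.425125 → $1.43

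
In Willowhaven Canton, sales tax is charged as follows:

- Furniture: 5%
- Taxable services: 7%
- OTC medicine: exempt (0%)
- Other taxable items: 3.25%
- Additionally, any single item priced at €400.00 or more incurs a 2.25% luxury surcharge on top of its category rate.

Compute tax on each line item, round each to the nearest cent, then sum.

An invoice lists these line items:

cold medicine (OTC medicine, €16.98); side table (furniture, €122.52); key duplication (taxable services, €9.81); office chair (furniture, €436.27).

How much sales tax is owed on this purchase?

Cold medicine €16.98: OTC medicine → 0% → €0.00
Side table €122.52: furniture → 5% → €6.13
Key duplication €9.81: taxable services → 7% → €0.69
Office chair €436.27: furniture → 5% + 2.25% surcharge = 7.25% → €31.63
Total tax = €6.13 + €0.69 + €31.63 = €38.45

€38.45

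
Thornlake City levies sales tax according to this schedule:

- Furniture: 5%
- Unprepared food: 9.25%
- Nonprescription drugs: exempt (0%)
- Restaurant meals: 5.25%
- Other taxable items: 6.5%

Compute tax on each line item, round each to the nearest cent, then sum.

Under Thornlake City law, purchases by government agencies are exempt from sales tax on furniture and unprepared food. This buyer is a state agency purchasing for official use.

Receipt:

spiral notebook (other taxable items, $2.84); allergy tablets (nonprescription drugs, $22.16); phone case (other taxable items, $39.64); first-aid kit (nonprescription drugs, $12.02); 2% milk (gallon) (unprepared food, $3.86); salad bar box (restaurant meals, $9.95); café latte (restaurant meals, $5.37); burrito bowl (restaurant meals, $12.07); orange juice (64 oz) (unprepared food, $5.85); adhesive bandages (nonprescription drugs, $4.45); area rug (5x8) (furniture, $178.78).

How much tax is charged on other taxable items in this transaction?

Spiral notebook $2.84: other taxable items → 6.5% → $0.18
Phone case $39.64: other taxable items → 6.5% → $2.58
Tax on other taxable items = $0.18 + $2.58 = $2.76

$2.76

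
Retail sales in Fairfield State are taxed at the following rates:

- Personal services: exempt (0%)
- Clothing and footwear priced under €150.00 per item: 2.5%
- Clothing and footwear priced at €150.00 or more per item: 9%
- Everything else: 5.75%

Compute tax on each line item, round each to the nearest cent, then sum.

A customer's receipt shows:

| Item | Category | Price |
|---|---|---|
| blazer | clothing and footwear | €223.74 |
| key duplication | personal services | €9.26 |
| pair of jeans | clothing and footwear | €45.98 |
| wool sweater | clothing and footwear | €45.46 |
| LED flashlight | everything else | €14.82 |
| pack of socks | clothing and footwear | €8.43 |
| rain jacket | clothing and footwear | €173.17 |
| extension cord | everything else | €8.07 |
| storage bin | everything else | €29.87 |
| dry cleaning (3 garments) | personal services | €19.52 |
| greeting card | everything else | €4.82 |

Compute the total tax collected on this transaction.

€41.54

Blazer €223.74: clothing and footwear, €150.00 or more → 9% → €20.14
Key duplication €9.26: personal services → 0% → €0.00
Pair of jeans €45.98: clothing and footwear, under €150.00 → 2.5% → €1.15
Wool sweater €45.46: clothing and footwear, under €150.00 → 2.5% → €1.14
LED flashlight €14.82: everything else → 5.75% → €0.85
Pack of socks €8.43: clothing and footwear, under €150.00 → 2.5% → €0.21
Rain jacket €173.17: clothing and footwear, €150.00 or more → 9% → €15.59
Extension cord €8.07: everything else → 5.75% → €0.46
Storage bin €29.87: everything else → 5.75% → €1.72
Dry cleaning (3 garments) €19.52: personal services → 0% → €0.00
Greeting card €4.82: everything else → 5.75% → €0.28
Total tax = €20.14 + €1.15 + €1.14 + €0.85 + €0.21 + €15.59 + €0.46 + €1.72 + €0.28 = €41.54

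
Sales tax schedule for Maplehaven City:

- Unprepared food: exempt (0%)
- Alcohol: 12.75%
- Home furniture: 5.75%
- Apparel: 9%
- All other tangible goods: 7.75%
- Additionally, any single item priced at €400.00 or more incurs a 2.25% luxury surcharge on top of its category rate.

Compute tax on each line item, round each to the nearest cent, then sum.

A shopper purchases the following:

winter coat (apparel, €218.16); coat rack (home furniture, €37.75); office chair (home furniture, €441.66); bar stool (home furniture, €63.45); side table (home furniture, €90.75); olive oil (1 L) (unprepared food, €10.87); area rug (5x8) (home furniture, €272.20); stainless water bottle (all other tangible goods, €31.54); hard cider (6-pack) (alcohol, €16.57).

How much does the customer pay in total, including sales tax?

€1269.15

Winter coat €218.16: apparel → 9% → €19.63
Coat rack €37.75: home furniture → 5.75% → €2.17
Office chair €441.66: home furniture → 5.75% + 2.25% surcharge = 8% → €35.33
Bar stool €63.45: home furniture → 5.75% → €3.65
Side table €90.75: home furniture → 5.75% → €5.22
Olive oil (1 L) €10.87: unprepared food → 0% → €0.00
Area rug (5x8) €272.20: home furniture → 5.75% → €15.65
Stainless water bottle €31.54: all other tangible goods → 7.75% → €2.44
Hard cider (6-pack) €16.57: alcohol → 12.75% → €2.11
Subtotal = €1182.95; tax = €86.20; total due = €1269.15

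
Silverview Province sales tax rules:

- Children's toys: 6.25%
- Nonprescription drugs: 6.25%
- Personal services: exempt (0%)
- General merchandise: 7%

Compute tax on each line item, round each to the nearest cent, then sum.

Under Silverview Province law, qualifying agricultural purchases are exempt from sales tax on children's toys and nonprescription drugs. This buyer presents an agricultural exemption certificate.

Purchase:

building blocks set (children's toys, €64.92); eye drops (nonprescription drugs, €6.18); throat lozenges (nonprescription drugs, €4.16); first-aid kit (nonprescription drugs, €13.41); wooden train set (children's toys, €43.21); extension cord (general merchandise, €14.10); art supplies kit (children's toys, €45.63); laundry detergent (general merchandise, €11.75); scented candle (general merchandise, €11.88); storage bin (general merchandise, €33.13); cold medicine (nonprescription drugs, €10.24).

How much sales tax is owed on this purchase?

Building blocks set €64.92: children's toys, buyer-exempt → 0% → €0.00
Eye drops €6.18: nonprescription drugs, buyer-exempt → 0% → €0.00
Throat lozenges €4.16: nonprescription drugs, buyer-exempt → 0% → €0.00
First-aid kit €13.41: nonprescription drugs, buyer-exempt → 0% → €0.00
Wooden train set €43.21: children's toys, buyer-exempt → 0% → €0.00
Extension cord €14.10: general merchandise → 7% → €0.99
Art supplies kit €45.63: children's toys, buyer-exempt → 0% → €0.00
Laundry detergent €11.75: general merchandise → 7% → €0.82
Scented candle €11.88: general merchandise → 7% → €0.83
Storage bin €33.13: general merchandise → 7% → €2.32
Cold medicine €10.24: nonprescription drugs, buyer-exempt → 0% → €0.00
Total tax = €0.99 + €0.82 + €0.83 + €2.32 = €4.96

€4.96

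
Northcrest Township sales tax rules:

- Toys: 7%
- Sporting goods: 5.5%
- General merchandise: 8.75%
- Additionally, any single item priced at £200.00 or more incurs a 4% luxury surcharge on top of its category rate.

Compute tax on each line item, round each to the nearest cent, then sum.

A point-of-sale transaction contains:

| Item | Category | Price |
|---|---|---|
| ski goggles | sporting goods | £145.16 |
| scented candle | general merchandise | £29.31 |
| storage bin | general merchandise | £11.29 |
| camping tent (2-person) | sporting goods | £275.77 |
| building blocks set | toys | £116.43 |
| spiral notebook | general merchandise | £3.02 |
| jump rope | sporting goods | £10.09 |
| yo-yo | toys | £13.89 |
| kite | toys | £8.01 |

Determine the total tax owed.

£48.22

Ski goggles £145.16: sporting goods → 5.5% → £7.98
Scented candle £29.31: general merchandise → 8.75% → £2.56
Storage bin £11.29: general merchandise → 8.75% → £0.99
Camping tent (2-person) £275.77: sporting goods → 5.5% + 4% surcharge = 9.5% → £26.20
Building blocks set £116.43: toys → 7% → £8.15
Spiral notebook £3.02: general merchandise → 8.75% → £0.26
Jump rope £10.09: sporting goods → 5.5% → £0.55
Yo-yo £13.89: toys → 7% → £0.97
Kite £8.01: toys → 7% → £0.56
Total tax = £7.98 + £2.56 + £0.99 + £26.20 + £8.15 + £0.26 + £0.55 + £0.97 + £0.56 = £48.22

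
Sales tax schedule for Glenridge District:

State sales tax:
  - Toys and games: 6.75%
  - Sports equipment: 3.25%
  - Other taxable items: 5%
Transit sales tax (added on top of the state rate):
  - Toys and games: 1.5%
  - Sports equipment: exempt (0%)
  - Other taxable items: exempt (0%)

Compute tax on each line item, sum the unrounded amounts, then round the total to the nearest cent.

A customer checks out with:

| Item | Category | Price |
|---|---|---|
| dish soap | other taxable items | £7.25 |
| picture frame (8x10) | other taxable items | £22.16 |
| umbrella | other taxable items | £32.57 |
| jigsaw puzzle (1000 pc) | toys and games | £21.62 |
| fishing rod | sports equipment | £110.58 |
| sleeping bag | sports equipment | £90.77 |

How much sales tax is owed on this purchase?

£11.43

Dish soap £7.25: other taxable items → 5% + 0% transit = 5% → £0.3625
Picture frame (8x10) £22.16: other taxable items → 5% + 0% transit = 5% → £1.108
Umbrella £32.57: other taxable items → 5% + 0% transit = 5% → £1.6285
Jigsaw puzzle (1000 pc) £21.62: toys and games → 6.75% + 1.5% transit = 8.25% → £1.78365
Fishing rod £110.58: sports equipment → 3.25% + 0% transit = 3.25% → £3.59385
Sleeping bag £90.77: sports equipment → 3.25% + 0% transit = 3.25% → £2.950025
Unrounded tax sum = £11.426525 → £11.43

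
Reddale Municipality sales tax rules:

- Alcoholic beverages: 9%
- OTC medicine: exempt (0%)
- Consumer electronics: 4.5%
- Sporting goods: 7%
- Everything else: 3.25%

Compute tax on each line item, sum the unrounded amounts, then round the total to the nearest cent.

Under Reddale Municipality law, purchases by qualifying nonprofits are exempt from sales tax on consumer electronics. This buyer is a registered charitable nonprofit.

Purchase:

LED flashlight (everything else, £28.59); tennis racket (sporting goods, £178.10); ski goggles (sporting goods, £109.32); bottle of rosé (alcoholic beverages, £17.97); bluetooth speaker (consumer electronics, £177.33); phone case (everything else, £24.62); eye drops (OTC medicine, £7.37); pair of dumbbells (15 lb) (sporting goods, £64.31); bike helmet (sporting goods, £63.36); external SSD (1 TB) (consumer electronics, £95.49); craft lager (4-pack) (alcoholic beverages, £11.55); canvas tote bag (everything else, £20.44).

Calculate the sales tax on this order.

LED flashlight £28.59: everything else → 3.25% → £0.929175
Tennis racket £178.10: sporting goods → 7% → £12.467
Ski goggles £109.32: sporting goods → 7% → £7.6524
Bottle of rosé £17.97: alcoholic beverages → 9% → £1.6173
Bluetooth speaker £177.33: consumer electronics, buyer-exempt → 0% → £0.00
Phone case £24.62: everything else → 3.25% → £0.80015
Eye drops £7.37: OTC medicine → 0% → £0.00
Pair of dumbbells (15 lb) £64.31: sporting goods → 7% → £4.5017
Bike helmet £63.36: sporting goods → 7% → £4.4352
External SSD (1 TB) £95.49: consumer electronics, buyer-exempt → 0% → £0.00
Craft lager (4-pack) £11.55: alcoholic beverages → 9% → £1.0395
Canvas tote bag £20.44: everything else → 3.25% → £0.6643
Unrounded tax sum = £34.106725 → £34.11

£34.11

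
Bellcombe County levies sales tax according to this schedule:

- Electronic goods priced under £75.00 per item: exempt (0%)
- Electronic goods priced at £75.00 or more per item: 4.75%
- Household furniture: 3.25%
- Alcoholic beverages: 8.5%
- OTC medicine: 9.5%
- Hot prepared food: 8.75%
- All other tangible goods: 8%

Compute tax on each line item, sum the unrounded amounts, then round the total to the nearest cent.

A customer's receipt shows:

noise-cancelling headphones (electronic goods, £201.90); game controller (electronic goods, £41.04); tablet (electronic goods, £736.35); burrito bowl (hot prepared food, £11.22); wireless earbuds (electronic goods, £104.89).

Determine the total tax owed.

Noise-cancelling headphones £201.90: electronic goods, £75.00 or more → 4.75% → £9.59025
Game controller £41.04: electronic goods, under £75.00 → 0% → £0.00
Tablet £736.35: electronic goods, £75.00 or more → 4.75% → £34.976625
Burrito bowl £11.22: hot prepared food → 8.75% → £0.98175
Wireless earbuds £104.89: electronic goods, £75.00 or more → 4.75% → £4.982275
Unrounded tax sum = £50.5309 → £50.53

£50.53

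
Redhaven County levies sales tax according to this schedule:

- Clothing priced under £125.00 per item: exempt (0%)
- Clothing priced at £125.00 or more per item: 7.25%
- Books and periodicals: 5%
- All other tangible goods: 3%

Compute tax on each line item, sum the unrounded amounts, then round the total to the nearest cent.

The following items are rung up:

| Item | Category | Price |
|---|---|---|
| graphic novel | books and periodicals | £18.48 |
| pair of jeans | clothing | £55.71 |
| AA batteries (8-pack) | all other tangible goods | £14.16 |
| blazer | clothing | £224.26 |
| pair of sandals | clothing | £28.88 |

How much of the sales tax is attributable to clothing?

£16.26

Pair of jeans £55.71: clothing, under £125.00 → 0% → £0.00
Blazer £224.26: clothing, £125.00 or more → 7.25% → £16.25885
Pair of sandals £28.88: clothing, under £125.00 → 0% → £0.00
Tax on clothing: unrounded sum = £16.25885 → £16.26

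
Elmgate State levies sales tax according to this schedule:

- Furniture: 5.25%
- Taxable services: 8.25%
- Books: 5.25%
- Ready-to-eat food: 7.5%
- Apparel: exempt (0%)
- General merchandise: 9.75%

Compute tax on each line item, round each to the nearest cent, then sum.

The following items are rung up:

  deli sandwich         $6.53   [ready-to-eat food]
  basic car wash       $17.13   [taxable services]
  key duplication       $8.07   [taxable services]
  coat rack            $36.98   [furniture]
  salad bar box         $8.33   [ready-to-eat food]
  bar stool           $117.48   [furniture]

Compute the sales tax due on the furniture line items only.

$8.11

Coat rack $36.98: furniture → 5.25% → $1.94
Bar stool $117.48: furniture → 5.25% → $6.17
Tax on furniture = $1.94 + $6.17 = $8.11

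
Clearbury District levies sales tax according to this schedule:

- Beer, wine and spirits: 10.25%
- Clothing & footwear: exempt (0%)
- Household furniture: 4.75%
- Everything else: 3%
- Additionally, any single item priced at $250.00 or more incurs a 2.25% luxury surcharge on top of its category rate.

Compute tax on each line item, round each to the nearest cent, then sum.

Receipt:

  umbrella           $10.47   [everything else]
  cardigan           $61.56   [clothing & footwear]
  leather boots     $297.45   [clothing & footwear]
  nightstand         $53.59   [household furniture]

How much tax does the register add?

Umbrella $10.47: everything else → 3% → $0.31
Cardigan $61.56: clothing & footwear → 0% → $0.00
Leather boots $297.45: clothing & footwear → 0% + 2.25% surcharge = 2.25% → $6.69
Nightstand $53.59: household furniture → 4.75% → $2.55
Total tax = $0.31 + $6.69 + $2.55 = $9.55

$9.55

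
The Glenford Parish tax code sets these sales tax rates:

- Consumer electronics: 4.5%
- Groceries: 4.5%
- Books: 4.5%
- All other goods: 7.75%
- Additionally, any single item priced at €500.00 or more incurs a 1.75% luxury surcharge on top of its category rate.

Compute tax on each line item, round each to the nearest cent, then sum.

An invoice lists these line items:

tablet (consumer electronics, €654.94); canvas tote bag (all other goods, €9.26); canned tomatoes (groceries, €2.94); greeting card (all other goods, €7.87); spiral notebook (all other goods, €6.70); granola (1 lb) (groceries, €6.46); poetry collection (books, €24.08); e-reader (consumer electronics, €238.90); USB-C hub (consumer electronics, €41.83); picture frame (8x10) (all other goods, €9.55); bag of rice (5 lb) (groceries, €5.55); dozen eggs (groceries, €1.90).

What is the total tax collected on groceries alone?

Canned tomatoes €2.94: groceries → 4.5% → €0.13
Granola (1 lb) €6.46: groceries → 4.5% → €0.29
Bag of rice (5 lb) €5.55: groceries → 4.5% → €0.25
Dozen eggs €1.90: groceries → 4.5% → €0.09
Tax on groceries = €0.13 + €0.29 + €0.25 + €0.09 = €0.76

€0.76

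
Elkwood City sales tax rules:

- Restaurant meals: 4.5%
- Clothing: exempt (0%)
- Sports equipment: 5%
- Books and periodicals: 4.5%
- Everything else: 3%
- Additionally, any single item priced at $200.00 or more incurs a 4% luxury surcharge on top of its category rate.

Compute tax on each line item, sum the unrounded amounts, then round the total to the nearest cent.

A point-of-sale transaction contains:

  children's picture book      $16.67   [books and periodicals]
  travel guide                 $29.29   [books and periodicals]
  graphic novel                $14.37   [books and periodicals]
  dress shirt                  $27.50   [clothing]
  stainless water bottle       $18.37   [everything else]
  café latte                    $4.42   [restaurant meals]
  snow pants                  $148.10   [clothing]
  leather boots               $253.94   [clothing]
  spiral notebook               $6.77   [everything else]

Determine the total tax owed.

Children's picture book $16.67: books and periodicals → 4.5% → $0.75015
Travel guide $29.29: books and periodicals → 4.5% → $1.31805
Graphic novel $14.37: books and periodicals → 4.5% → $0.64665
Dress shirt $27.50: clothing → 0% → $0.00
Stainless water bottle $18.37: everything else → 3% → $0.5511
Café latte $4.42: restaurant meals → 4.5% → $0.1989
Snow pants $148.10: clothing → 0% → $0.00
Leather boots $253.94: clothing → 0% + 4% surcharge = 4% → $10.1576
Spiral notebook $6.77: everything else → 3% → $0.2031
Unrounded tax sum = $13.82555 → $13.83

$13.83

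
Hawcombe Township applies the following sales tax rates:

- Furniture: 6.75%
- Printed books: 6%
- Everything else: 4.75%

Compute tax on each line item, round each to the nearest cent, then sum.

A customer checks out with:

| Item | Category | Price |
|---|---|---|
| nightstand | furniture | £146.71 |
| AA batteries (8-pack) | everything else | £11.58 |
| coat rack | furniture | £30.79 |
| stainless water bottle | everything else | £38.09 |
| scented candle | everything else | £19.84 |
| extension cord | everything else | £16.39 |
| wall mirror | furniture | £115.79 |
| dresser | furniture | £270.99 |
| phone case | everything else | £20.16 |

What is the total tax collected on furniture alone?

£38.09

Nightstand £146.71: furniture → 6.75% → £9.90
Coat rack £30.79: furniture → 6.75% → £2.08
Wall mirror £115.79: furniture → 6.75% → £7.82
Dresser £270.99: furniture → 6.75% → £18.29
Tax on furniture = £9.90 + £2.08 + £7.82 + £18.29 = £38.09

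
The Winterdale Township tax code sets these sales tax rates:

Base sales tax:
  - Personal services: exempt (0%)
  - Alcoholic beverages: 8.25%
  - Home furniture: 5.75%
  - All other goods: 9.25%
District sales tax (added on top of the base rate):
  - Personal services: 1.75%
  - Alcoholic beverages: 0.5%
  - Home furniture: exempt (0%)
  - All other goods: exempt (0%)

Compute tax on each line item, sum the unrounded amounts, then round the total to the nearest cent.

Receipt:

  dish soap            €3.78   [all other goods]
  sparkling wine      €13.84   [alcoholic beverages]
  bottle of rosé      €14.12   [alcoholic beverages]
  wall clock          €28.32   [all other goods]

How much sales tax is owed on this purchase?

€5.42

Dish soap €3.78: all other goods → 9.25% + 0% district = 9.25% → €0.34965
Sparkling wine €13.84: alcoholic beverages → 8.25% + 0.5% district = 8.75% → €1.211
Bottle of rosé €14.12: alcoholic beverages → 8.25% + 0.5% district = 8.75% → €1.2355
Wall clock €28.32: all other goods → 9.25% + 0% district = 9.25% → €2.6196
Unrounded tax sum = €5.41575 → €5.42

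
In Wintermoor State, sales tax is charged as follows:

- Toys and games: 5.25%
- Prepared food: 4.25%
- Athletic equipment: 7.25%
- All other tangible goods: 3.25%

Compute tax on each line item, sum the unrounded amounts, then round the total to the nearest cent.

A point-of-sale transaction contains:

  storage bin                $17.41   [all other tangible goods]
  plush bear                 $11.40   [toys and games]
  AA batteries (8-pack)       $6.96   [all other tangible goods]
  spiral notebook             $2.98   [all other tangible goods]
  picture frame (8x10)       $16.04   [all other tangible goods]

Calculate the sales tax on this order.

Storage bin $17.41: all other tangible goods → 3.25% → $0.565825
Plush bear $11.40: toys and games → 5.25% → $0.5985
AA batteries (8-pack) $6.96: all other tangible goods → 3.25% → $0.2262
Spiral notebook $2.98: all other tangible goods → 3.25% → $0.09685
Picture frame (8x10) $16.04: all other tangible goods → 3.25% → $0.5213
Unrounded tax sum = $2.008675 → $2.01

$2.01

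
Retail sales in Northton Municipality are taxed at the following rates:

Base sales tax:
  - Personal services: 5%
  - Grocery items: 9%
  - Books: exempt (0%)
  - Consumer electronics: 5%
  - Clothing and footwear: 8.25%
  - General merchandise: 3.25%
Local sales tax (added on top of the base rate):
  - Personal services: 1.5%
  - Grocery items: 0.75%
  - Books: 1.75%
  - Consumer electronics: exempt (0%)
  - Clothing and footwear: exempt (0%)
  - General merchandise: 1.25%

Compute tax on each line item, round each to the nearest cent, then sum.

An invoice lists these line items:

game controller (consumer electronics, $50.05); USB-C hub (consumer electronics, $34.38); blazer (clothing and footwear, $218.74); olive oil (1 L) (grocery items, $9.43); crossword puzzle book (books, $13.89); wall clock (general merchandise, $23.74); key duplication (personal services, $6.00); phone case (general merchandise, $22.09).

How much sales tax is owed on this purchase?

Game controller $50.05: consumer electronics → 5% + 0% local = 5% → $2.50
USB-C hub $34.38: consumer electronics → 5% + 0% local = 5% → $1.72
Blazer $218.74: clothing and footwear → 8.25% + 0% local = 8.25% → $18.05
Olive oil (1 L) $9.43: grocery items → 9% + 0.75% local = 9.75% → $0.92
Crossword puzzle book $13.89: books → 0% + 1.75% local = 1.75% → $0.24
Wall clock $23.74: general merchandise → 3.25% + 1.25% local = 4.5% → $1.07
Key duplication $6.00: personal services → 5% + 1.5% local = 6.5% → $0.39
Phone case $22.09: general merchandise → 3.25% + 1.25% local = 4.5% → $0.99
Total tax = $2.50 + $1.72 + $18.05 + $0.92 + $0.24 + $1.07 + $0.39 + $0.99 = $25.88

$25.88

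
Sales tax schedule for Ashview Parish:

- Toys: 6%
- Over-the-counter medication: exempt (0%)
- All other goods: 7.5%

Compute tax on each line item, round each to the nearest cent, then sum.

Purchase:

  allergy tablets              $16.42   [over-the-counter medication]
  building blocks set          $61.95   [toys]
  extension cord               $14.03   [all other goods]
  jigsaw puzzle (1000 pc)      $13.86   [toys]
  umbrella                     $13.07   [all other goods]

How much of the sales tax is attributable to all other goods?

Extension cord $14.03: all other goods → 7.5% → $1.05
Umbrella $13.07: all other goods → 7.5% → $0.98
Tax on all other goods = $1.05 + $0.98 = $2.03

$2.03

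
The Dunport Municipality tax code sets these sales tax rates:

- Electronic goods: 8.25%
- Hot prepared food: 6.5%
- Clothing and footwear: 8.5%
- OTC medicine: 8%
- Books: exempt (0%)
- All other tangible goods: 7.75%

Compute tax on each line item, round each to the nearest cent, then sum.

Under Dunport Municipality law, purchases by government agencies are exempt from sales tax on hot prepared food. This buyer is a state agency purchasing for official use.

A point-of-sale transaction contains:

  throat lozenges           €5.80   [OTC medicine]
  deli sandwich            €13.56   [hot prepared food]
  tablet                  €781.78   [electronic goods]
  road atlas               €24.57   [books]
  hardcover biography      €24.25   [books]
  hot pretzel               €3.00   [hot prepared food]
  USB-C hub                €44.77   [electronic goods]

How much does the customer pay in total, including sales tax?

€966.38

Throat lozenges €5.80: OTC medicine → 8% → €0.46
Deli sandwich €13.56: hot prepared food, buyer-exempt → 0% → €0.00
Tablet €781.78: electronic goods → 8.25% → €64.50
Road atlas €24.57: books → 0% → €0.00
Hardcover biography €24.25: books → 0% → €0.00
Hot pretzel €3.00: hot prepared food, buyer-exempt → 0% → €0.00
USB-C hub €44.77: electronic goods → 8.25% → €3.69
Subtotal = €897.73; tax = €68.65; total due = €966.38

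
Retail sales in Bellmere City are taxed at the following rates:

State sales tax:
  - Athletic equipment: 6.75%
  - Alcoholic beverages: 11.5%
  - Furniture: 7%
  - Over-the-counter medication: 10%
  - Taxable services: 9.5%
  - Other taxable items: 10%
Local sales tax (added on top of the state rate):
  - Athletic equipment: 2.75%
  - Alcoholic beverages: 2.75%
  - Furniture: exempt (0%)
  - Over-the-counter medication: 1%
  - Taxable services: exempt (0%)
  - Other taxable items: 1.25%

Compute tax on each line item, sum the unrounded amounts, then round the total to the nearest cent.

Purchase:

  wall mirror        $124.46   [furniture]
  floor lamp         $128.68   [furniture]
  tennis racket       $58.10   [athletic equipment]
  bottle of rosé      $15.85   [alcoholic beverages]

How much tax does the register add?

$25.50

Wall mirror $124.46: furniture → 7% + 0% local = 7% → $8.7122
Floor lamp $128.68: furniture → 7% + 0% local = 7% → $9.0076
Tennis racket $58.10: athletic equipment → 6.75% + 2.75% local = 9.5% → $5.5195
Bottle of rosé $15.85: alcoholic beverages → 11.5% + 2.75% local = 14.25% → $2.258625
Unrounded tax sum = $25.497925 → $25.50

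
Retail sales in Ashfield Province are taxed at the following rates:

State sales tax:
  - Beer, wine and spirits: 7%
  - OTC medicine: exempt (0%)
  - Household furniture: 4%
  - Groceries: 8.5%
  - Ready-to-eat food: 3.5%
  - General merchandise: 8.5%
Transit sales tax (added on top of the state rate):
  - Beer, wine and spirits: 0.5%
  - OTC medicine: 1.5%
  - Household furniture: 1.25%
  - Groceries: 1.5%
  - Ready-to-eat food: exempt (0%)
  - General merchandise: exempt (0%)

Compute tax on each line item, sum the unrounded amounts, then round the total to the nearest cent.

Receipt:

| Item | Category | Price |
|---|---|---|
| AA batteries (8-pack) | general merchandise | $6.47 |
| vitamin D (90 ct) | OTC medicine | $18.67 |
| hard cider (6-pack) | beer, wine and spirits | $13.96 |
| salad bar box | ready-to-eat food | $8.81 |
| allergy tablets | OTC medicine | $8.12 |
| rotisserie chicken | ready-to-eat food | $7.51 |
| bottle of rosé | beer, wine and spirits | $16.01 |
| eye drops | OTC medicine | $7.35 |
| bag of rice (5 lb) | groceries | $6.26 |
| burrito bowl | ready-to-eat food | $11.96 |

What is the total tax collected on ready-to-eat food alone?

$0.99

Salad bar box $8.81: ready-to-eat food → 3.5% + 0% transit = 3.5% → $0.30835
Rotisserie chicken $7.51: ready-to-eat food → 3.5% + 0% transit = 3.5% → $0.26285
Burrito bowl $11.96: ready-to-eat food → 3.5% + 0% transit = 3.5% → $0.4186
Tax on ready-to-eat food: unrounded sum = $0.9898 → $0.99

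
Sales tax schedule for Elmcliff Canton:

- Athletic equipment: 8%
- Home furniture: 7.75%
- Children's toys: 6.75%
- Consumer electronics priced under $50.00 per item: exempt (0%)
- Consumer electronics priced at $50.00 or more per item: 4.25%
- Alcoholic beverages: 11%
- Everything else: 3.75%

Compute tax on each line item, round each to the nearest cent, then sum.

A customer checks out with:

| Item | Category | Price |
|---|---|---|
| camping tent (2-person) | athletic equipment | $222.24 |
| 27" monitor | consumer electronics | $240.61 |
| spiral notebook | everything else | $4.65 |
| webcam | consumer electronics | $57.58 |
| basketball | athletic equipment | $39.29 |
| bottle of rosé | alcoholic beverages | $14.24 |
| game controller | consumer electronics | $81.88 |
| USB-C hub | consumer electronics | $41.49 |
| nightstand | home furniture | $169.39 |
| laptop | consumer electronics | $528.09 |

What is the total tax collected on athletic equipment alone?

Camping tent (2-person) $222.24: athletic equipment → 8% → $17.78
Basketball $39.29: athletic equipment → 8% → $3.14
Tax on athletic equipment = $17.78 + $3.14 = $20.92

$20.92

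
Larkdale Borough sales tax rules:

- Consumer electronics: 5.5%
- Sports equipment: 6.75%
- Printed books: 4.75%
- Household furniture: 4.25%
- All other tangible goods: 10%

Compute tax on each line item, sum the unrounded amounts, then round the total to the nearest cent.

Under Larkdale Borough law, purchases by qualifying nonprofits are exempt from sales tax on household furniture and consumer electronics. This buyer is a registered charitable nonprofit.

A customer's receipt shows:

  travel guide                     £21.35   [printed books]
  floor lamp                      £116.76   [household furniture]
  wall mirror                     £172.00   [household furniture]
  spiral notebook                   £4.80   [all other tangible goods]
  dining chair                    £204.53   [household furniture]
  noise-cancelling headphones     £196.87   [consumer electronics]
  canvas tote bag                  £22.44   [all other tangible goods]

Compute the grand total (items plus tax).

£742.49

Travel guide £21.35: printed books → 4.75% → £1.014125
Floor lamp £116.76: household furniture, buyer-exempt → 0% → £0.00
Wall mirror £172.00: household furniture, buyer-exempt → 0% → £0.00
Spiral notebook £4.80: all other tangible goods → 10% → £0.48
Dining chair £204.53: household furniture, buyer-exempt → 0% → £0.00
Noise-cancelling headphones £196.87: consumer electronics, buyer-exempt → 0% → £0.00
Canvas tote bag £22.44: all other tangible goods → 10% → £2.244
Subtotal = £738.75; unrounded tax = £3.738125 → £3.74; total due = £742.49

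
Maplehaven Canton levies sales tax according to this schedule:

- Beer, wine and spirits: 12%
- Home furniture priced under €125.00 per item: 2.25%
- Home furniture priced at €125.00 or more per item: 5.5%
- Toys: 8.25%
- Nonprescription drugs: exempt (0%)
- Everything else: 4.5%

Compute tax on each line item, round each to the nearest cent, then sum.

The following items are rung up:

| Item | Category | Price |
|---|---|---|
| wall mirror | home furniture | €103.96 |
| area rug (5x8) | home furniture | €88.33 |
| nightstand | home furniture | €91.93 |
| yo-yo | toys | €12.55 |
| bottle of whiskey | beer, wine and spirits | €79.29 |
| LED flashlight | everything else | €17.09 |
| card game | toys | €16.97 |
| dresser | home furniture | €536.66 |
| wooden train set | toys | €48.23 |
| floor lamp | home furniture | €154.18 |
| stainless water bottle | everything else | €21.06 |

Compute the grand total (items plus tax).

Wall mirror €103.96: home furniture, under €125.00 → 2.25% → €2.34
Area rug (5x8) €88.33: home furniture, under €125.00 → 2.25% → €1.99
Nightstand €91.93: home furniture, under €125.00 → 2.25% → €2.07
Yo-yo €12.55: toys → 8.25% → €1.04
Bottle of whiskey €79.29: beer, wine and spirits → 12% → €9.51
LED flashlight €17.09: everything else → 4.5% → €0.77
Card game €16.97: toys → 8.25% → €1.40
Dresser €536.66: home furniture, €125.00 or more → 5.5% → €29.52
Wooden train set €48.23: toys → 8.25% → €3.98
Floor lamp €154.18: home furniture, €125.00 or more → 5.5% → €8.48
Stainless water bottle €21.06: everything else → 4.5% → €0.95
Subtotal = €1170.25; tax = €62.05; total due = €1232.30

€1232.30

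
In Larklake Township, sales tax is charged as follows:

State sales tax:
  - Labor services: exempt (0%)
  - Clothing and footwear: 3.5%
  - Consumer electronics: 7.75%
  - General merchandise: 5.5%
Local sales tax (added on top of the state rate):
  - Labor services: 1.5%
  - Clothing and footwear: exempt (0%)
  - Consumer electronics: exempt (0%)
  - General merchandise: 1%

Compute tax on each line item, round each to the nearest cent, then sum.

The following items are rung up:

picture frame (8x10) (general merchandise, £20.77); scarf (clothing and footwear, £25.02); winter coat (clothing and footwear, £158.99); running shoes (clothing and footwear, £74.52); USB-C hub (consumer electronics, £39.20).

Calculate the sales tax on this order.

£13.44

Picture frame (8x10) £20.77: general merchandise → 5.5% + 1% local = 6.5% → £1.35
Scarf £25.02: clothing and footwear → 3.5% + 0% local = 3.5% → £0.88
Winter coat £158.99: clothing and footwear → 3.5% + 0% local = 3.5% → £5.56
Running shoes £74.52: clothing and footwear → 3.5% + 0% local = 3.5% → £2.61
USB-C hub £39.20: consumer electronics → 7.75% + 0% local = 7.75% → £3.04
Total tax = £1.35 + £0.88 + £5.56 + £2.61 + £3.04 = £13.44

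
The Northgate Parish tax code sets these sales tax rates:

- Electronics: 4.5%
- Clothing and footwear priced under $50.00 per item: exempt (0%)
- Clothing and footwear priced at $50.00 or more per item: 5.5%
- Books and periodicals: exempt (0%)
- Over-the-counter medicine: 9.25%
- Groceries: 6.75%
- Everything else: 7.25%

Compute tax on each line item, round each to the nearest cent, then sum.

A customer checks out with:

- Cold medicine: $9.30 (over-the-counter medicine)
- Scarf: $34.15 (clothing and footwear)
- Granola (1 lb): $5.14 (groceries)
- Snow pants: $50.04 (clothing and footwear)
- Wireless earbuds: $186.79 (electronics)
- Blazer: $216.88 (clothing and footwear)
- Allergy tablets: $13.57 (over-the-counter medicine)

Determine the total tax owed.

Cold medicine $9.30: over-the-counter medicine → 9.25% → $0.86
Scarf $34.15: clothing and footwear, under $50.00 → 0% → $0.00
Granola (1 lb) $5.14: groceries → 6.75% → $0.35
Snow pants $50.04: clothing and footwear, $50.00 or more → 5.5% → $2.75
Wireless earbuds $186.79: electronics → 4.5% → $8.41
Blazer $216.88: clothing and footwear, $50.00 or more → 5.5% → $11.93
Allergy tablets $13.57: over-the-counter medicine → 9.25% → $1.26
Total tax = $0.86 + $0.35 + $2.75 + $8.41 + $11.93 + $1.26 = $25.56

$25.56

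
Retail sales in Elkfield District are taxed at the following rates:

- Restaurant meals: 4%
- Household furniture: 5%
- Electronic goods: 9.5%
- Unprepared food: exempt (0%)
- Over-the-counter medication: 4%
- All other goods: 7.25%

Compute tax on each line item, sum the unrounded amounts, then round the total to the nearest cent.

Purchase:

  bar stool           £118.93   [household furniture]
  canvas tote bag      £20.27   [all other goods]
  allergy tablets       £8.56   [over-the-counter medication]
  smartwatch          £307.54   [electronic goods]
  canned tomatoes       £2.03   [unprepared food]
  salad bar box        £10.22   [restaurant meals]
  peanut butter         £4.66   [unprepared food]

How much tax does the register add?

Bar stool £118.93: household furniture → 5% → £5.9465
Canvas tote bag £20.27: all other goods → 7.25% → £1.469575
Allergy tablets £8.56: over-the-counter medication → 4% → £0.3424
Smartwatch £307.54: electronic goods → 9.5% → £29.2163
Canned tomatoes £2.03: unprepared food → 0% → £0.00
Salad bar box £10.22: restaurant meals → 4% → £0.4088
Peanut butter £4.66: unprepared food → 0% → £0.00
Unrounded tax sum = £37.383575 → £37.38

£37.38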